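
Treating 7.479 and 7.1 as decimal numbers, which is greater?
7.479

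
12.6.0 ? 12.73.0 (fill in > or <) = <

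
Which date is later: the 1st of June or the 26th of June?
the 26th of June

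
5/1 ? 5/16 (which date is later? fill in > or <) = <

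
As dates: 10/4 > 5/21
True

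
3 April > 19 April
False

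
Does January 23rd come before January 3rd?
No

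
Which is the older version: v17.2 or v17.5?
v17.2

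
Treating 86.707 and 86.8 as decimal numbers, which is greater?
86.8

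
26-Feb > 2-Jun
False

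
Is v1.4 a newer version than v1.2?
Yes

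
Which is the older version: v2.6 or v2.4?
v2.4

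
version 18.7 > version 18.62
False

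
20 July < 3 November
True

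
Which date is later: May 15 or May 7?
May 15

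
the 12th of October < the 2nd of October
False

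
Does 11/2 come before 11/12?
Yes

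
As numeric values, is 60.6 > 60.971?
False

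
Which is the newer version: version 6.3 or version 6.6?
version 6.6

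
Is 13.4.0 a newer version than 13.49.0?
No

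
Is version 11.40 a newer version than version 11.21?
Yes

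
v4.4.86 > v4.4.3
True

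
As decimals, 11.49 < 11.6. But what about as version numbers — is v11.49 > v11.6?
True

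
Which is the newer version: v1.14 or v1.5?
v1.14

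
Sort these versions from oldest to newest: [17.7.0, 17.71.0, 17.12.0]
[17.7.0, 17.12.0, 17.71.0]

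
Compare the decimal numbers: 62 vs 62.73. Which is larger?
62.73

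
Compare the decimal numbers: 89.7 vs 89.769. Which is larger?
89.769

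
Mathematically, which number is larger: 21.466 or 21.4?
21.466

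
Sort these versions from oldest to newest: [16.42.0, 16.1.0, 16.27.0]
[16.1.0, 16.27.0, 16.42.0]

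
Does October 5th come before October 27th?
Yes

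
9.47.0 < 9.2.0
False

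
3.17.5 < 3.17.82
True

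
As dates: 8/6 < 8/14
True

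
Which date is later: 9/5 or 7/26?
9/5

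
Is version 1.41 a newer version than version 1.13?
Yes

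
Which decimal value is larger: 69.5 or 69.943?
69.943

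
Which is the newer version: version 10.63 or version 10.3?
version 10.63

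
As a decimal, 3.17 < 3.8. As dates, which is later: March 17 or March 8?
March 17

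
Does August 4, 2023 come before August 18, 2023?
Yes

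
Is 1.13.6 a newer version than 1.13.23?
No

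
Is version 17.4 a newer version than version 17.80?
No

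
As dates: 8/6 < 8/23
True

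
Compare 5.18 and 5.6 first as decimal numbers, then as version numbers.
As decimals: 5.18 < 5.6. As versions: v5.18 > v5.6 (minor version 18 > 6).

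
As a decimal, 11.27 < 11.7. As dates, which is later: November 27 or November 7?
November 27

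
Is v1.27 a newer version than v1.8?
Yes. Version numbers are compared segment by segment as integers, not as decimals: minor version 27 > 8, so v1.27 > v1.8 (even though the decimal 1.27 < 1.8).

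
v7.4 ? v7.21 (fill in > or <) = <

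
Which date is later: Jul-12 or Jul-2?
Jul-12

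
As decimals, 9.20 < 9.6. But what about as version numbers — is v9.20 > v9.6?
True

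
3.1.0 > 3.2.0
False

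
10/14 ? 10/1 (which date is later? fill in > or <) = >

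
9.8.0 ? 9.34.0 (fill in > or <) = <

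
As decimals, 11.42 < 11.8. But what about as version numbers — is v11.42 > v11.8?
True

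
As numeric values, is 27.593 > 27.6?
False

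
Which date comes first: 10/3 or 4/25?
4/25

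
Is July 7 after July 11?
No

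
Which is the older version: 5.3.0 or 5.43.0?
5.3.0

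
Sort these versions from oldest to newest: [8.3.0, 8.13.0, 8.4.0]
[8.3.0, 8.4.0, 8.13.0]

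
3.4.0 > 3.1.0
True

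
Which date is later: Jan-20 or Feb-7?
Feb-7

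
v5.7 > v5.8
False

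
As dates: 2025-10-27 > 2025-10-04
True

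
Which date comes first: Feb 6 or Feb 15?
Feb 6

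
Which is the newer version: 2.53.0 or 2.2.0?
2.53.0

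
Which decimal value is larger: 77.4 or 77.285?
77.4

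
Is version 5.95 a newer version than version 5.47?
Yes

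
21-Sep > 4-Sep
True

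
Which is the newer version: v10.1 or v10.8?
v10.8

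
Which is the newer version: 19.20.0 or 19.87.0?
19.87.0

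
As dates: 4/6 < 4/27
True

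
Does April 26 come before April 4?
No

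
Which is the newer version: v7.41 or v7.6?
v7.41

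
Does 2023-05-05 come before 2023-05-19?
Yes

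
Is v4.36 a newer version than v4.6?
Yes. Version numbers are compared segment by segment as integers, not as decimals: minor version 36 > 6, so v4.36 > v4.6 (even though the decimal 4.36 < 4.6).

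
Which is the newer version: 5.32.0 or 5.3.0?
5.32.0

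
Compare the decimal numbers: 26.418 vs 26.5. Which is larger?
26.5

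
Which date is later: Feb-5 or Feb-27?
Feb-27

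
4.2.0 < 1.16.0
False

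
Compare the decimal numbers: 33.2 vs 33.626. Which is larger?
33.626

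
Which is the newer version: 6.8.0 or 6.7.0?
6.8.0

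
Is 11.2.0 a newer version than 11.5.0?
No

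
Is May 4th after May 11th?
No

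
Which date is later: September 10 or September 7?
September 10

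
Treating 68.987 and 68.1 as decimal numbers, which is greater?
68.987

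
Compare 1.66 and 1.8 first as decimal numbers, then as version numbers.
As decimals: 1.66 < 1.8. As versions: v1.66 > v1.8 (minor version 66 > 8).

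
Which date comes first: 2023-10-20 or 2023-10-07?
2023-10-07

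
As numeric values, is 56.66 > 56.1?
True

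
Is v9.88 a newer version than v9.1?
Yes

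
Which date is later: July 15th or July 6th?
July 15th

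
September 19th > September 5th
True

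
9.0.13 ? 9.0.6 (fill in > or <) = >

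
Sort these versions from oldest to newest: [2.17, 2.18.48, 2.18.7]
[2.17, 2.18.7, 2.18.48]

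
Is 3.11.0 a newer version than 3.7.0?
Yes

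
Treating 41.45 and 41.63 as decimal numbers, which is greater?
41.63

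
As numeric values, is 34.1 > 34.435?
False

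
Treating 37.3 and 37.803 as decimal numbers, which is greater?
37.803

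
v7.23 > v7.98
False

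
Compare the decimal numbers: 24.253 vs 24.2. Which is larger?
24.253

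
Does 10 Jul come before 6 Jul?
No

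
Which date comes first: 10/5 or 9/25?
9/25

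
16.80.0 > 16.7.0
True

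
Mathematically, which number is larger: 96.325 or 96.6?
96.6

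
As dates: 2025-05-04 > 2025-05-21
False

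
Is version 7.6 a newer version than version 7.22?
No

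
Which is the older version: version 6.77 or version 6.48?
version 6.48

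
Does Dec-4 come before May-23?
No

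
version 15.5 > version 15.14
False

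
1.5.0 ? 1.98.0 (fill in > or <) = <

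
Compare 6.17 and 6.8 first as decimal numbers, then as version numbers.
As decimals: 6.17 < 6.8. As versions: v6.17 > v6.8 (minor version 17 > 8).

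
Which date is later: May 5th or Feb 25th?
May 5th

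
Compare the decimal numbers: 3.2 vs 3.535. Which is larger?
3.535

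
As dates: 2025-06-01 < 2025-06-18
True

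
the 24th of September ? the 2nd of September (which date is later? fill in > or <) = >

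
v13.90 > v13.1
True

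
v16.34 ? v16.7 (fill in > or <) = >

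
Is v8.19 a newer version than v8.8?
Yes. Version numbers are compared segment by segment as integers, not as decimals: minor version 19 > 8, so v8.19 > v8.8 (even though the decimal 8.19 < 8.8).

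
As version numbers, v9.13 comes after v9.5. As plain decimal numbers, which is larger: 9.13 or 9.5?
9.5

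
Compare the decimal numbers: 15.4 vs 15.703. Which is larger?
15.703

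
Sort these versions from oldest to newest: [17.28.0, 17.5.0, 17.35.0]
[17.5.0, 17.28.0, 17.35.0]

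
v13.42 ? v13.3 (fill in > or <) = >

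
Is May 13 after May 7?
Yes. Day 13 comes after day 7 in May — this is a date comparison, not a decimal one (the decimal 5.13 would be smaller than 5.7).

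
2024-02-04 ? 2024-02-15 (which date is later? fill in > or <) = <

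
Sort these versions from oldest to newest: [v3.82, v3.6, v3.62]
[v3.6, v3.62, v3.82]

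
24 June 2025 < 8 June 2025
False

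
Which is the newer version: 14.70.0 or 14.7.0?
14.70.0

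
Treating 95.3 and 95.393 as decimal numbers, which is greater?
95.393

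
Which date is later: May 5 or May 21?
May 21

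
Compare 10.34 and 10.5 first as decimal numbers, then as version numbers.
As decimals: 10.34 < 10.5. As versions: v10.34 > v10.5 (minor version 34 > 5).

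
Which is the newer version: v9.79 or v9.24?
v9.79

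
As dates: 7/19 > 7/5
True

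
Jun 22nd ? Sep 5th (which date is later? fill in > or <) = <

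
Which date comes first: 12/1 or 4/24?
4/24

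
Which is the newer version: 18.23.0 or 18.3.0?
18.23.0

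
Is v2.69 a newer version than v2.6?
Yes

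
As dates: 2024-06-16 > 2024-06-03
True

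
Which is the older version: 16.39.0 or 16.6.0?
16.6.0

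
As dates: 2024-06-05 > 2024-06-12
False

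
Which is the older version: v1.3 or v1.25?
v1.3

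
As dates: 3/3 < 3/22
True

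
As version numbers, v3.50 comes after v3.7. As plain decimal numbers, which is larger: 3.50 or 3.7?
3.7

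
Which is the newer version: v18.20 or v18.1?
v18.20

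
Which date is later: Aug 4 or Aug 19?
Aug 19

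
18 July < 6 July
False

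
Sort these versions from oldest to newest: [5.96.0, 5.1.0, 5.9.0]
[5.1.0, 5.9.0, 5.96.0]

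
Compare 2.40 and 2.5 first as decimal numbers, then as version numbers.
As decimals: 2.40 < 2.5. As versions: v2.40 > v2.5 (minor version 40 > 5).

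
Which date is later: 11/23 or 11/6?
11/23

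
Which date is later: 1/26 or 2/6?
2/6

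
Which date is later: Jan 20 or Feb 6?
Feb 6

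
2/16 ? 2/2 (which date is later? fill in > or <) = >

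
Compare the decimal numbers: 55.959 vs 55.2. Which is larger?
55.959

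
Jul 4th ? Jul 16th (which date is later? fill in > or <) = <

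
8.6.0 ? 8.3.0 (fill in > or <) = >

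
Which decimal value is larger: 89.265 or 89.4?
89.4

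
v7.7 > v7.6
True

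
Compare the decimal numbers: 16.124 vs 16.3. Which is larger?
16.3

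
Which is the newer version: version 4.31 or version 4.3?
version 4.31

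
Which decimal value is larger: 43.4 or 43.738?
43.738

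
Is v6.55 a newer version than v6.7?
Yes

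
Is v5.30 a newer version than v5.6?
Yes. Version numbers are compared segment by segment as integers, not as decimals: minor version 30 > 6, so v5.30 > v5.6 (even though the decimal 5.30 < 5.6).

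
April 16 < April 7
False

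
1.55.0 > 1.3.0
True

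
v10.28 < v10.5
False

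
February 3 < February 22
True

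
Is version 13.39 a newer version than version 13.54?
No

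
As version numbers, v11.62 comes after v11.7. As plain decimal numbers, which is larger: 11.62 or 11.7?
11.7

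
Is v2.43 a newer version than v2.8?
Yes. Version numbers are compared segment by segment as integers, not as decimals: minor version 43 > 8, so v2.43 > v2.8 (even though the decimal 2.43 < 2.8).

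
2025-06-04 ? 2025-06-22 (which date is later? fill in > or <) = <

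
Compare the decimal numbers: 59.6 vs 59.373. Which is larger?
59.6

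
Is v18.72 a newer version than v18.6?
Yes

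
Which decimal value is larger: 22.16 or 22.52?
22.52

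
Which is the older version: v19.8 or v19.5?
v19.5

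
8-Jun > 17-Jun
False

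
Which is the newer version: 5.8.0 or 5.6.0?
5.8.0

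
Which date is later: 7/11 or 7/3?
7/11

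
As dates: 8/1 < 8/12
True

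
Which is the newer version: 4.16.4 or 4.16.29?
4.16.29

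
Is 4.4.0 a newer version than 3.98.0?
Yes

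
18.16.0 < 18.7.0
False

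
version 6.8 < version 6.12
True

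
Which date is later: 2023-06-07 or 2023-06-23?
2023-06-23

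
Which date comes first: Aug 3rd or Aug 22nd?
Aug 3rd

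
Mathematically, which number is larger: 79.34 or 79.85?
79.85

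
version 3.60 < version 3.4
False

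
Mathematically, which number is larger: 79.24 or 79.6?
79.6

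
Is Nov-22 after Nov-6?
Yes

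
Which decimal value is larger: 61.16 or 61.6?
61.6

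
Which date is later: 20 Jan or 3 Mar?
3 Mar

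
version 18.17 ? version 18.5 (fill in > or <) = >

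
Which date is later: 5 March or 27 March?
27 March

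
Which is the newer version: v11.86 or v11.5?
v11.86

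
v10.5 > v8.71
True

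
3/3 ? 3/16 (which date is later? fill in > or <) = <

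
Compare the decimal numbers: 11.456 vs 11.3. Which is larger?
11.456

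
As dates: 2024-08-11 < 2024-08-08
False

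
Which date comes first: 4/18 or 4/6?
4/6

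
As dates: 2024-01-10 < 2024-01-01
False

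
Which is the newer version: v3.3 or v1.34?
v3.3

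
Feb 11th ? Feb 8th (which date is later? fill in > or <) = >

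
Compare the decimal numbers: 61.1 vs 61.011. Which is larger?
61.1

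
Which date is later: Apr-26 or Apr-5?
Apr-26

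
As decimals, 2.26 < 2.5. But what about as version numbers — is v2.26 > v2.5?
True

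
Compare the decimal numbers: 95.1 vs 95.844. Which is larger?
95.844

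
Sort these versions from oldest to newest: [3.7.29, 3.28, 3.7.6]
[3.7.6, 3.7.29, 3.28]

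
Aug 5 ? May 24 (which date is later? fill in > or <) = >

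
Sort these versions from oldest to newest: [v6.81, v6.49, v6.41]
[v6.41, v6.49, v6.81]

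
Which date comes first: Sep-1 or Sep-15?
Sep-1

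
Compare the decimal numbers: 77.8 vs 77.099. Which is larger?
77.8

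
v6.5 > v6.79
False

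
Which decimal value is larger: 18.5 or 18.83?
18.83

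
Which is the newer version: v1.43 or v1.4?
v1.43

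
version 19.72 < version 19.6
False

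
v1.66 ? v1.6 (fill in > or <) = >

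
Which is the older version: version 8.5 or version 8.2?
version 8.2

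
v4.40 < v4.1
False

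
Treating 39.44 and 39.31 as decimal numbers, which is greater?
39.44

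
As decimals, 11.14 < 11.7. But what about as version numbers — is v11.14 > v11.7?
True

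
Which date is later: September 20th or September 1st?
September 20th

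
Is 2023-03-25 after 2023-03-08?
Yes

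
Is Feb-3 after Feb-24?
No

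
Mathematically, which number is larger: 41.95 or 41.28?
41.95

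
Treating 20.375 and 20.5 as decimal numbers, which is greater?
20.5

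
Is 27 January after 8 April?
No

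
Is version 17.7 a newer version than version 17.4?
Yes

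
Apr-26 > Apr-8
True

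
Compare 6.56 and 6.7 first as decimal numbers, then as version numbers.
As decimals: 6.56 < 6.7. As versions: v6.56 > v6.7 (minor version 56 > 7).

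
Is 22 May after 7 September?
No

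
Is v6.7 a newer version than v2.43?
Yes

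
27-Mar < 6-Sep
True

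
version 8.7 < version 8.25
True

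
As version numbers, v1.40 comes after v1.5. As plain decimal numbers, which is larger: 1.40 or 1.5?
1.5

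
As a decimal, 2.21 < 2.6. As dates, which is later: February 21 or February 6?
February 21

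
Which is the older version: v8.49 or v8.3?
v8.3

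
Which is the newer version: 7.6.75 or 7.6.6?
7.6.75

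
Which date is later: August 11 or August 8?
August 11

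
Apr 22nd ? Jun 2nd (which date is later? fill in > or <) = <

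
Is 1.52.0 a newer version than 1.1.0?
Yes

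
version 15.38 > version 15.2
True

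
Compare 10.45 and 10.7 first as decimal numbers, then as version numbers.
As decimals: 10.45 < 10.7. As versions: v10.45 > v10.7 (minor version 45 > 7).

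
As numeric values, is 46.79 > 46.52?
True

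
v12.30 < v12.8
False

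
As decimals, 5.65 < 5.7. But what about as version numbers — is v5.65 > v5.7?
True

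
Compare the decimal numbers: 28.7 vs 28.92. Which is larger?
28.92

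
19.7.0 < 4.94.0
False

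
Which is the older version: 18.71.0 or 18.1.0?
18.1.0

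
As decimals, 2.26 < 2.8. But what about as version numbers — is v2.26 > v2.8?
True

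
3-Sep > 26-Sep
False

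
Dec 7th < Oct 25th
False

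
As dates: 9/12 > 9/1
True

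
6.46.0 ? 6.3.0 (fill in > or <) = >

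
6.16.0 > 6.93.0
False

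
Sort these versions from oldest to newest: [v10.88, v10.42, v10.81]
[v10.42, v10.81, v10.88]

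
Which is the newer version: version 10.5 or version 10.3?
version 10.5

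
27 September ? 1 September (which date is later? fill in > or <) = >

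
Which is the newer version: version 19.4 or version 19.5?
version 19.5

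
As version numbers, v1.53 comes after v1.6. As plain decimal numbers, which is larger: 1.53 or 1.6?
1.6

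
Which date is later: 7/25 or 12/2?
12/2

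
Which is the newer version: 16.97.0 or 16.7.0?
16.97.0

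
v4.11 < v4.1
False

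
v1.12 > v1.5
True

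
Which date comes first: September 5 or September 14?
September 5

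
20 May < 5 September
True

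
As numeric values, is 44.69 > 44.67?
True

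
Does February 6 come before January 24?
No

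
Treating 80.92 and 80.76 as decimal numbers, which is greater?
80.92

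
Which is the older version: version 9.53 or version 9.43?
version 9.43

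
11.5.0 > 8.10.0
True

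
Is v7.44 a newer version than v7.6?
Yes. Version numbers are compared segment by segment as integers, not as decimals: minor version 44 > 6, so v7.44 > v7.6 (even though the decimal 7.44 < 7.6).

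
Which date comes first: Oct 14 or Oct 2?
Oct 2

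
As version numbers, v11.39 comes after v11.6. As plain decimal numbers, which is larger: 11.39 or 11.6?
11.6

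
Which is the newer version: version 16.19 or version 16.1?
version 16.19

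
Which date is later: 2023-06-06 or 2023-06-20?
2023-06-20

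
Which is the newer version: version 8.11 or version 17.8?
version 17.8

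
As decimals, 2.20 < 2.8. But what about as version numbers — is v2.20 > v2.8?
True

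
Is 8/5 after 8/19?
No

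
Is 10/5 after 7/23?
Yes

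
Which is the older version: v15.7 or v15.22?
v15.7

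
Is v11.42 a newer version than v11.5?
Yes. Version numbers are compared segment by segment as integers, not as decimals: minor version 42 > 5, so v11.42 > v11.5 (even though the decimal 11.42 < 11.5).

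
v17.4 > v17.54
False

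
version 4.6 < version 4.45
True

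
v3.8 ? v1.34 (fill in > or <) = >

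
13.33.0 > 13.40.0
False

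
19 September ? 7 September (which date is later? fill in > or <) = >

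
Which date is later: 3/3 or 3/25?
3/25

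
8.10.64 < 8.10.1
False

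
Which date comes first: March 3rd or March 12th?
March 3rd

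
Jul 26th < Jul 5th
False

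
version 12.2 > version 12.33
False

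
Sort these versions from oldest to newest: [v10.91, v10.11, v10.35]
[v10.11, v10.35, v10.91]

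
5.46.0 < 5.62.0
True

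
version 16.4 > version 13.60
True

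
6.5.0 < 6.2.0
False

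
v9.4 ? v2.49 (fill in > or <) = >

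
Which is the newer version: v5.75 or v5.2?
v5.75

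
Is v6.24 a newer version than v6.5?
Yes. Version numbers are compared segment by segment as integers, not as decimals: minor version 24 > 5, so v6.24 > v6.5 (even though the decimal 6.24 < 6.5).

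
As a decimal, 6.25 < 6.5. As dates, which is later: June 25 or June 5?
June 25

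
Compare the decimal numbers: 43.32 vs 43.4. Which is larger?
43.4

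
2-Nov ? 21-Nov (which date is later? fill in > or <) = <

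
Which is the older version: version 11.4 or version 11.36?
version 11.4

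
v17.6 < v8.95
False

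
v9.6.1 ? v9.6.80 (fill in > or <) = <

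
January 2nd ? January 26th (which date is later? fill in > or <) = <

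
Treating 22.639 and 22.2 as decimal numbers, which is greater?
22.639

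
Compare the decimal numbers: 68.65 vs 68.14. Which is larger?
68.65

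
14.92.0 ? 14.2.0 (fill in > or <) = >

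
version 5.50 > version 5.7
True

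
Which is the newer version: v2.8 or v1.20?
v2.8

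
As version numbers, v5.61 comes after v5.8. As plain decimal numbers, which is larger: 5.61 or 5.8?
5.8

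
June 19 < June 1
False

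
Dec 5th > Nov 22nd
True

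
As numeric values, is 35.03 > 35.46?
False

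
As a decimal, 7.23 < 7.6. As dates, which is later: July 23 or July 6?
July 23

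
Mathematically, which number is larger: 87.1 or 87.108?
87.108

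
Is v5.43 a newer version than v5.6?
Yes. Version numbers are compared segment by segment as integers, not as decimals: minor version 43 > 6, so v5.43 > v5.6 (even though the decimal 5.43 < 5.6).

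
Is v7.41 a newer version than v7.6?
Yes. Version numbers are compared segment by segment as integers, not as decimals: minor version 41 > 6, so v7.41 > v7.6 (even though the decimal 7.41 < 7.6).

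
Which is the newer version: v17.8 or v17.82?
v17.82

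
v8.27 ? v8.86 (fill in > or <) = <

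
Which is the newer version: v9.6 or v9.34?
v9.34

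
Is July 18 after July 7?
Yes. Day 18 comes after day 7 in July — this is a date comparison, not a decimal one (the decimal 7.18 would be smaller than 7.7).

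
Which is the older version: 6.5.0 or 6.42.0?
6.5.0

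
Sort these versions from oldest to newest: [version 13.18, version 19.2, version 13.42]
[version 13.18, version 13.42, version 19.2]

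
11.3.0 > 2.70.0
True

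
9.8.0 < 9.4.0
False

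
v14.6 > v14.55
False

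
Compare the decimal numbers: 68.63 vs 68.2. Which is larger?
68.63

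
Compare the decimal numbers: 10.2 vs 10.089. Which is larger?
10.2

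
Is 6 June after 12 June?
No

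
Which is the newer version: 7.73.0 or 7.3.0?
7.73.0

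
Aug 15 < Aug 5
False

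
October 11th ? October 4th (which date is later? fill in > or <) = >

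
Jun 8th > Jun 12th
False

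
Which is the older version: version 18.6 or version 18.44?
version 18.6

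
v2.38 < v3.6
True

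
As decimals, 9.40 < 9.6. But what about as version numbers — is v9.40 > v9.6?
True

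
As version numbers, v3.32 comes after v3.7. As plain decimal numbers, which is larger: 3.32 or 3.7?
3.7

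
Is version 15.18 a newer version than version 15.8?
Yes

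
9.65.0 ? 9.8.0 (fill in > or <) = >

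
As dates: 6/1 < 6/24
True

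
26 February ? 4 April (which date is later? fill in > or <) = <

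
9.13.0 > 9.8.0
True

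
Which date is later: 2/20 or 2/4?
2/20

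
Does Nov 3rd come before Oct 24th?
No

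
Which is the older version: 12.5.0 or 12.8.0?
12.5.0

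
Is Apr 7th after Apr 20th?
No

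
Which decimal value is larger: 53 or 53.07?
53.07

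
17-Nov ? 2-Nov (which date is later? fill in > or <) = >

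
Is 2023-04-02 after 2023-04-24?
No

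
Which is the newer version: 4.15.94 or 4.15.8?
4.15.94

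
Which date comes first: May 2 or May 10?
May 2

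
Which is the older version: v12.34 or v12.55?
v12.34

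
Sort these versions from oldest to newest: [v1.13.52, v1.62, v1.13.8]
[v1.13.8, v1.13.52, v1.62]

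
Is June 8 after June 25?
No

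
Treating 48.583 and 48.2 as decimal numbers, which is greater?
48.583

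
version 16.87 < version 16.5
False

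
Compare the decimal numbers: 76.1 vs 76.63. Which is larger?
76.63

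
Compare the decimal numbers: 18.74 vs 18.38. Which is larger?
18.74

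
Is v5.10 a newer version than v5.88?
No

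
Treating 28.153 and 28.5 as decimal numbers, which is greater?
28.5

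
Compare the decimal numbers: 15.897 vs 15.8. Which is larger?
15.897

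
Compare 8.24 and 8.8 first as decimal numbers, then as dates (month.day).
As decimals: 8.24 < 8.8. As dates: 8/24 is later than 8/8 (day 24 > day 8).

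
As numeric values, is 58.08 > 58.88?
False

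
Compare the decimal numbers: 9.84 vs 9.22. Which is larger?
9.84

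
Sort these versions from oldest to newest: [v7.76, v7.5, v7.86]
[v7.5, v7.76, v7.86]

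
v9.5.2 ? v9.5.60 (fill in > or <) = <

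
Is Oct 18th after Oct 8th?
Yes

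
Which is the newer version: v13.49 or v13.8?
v13.49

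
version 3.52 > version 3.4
True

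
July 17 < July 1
False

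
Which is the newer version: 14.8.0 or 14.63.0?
14.63.0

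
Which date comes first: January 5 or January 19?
January 5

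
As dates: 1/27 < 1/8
False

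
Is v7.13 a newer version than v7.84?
No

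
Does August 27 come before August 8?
No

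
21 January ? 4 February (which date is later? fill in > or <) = <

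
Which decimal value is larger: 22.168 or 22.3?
22.3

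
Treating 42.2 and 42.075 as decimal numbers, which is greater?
42.2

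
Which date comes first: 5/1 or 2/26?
2/26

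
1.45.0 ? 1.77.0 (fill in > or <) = <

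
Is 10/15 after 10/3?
Yes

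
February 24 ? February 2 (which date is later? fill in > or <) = >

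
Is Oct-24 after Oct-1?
Yes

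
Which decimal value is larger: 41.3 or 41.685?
41.685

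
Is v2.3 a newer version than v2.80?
No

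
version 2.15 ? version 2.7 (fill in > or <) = >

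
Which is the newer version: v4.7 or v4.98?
v4.98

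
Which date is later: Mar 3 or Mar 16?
Mar 16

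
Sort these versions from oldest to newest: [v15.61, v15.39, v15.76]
[v15.39, v15.61, v15.76]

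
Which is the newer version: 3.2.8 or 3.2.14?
3.2.14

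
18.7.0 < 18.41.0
True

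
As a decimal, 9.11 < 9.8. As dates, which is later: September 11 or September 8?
September 11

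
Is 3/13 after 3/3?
Yes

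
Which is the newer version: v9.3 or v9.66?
v9.66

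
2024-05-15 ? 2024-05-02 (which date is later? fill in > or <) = >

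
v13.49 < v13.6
False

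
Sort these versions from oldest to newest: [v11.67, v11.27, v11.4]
[v11.4, v11.27, v11.67]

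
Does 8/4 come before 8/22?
Yes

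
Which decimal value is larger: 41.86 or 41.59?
41.86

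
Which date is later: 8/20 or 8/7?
8/20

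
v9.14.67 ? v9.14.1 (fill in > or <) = >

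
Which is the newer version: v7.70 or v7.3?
v7.70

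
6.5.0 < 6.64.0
True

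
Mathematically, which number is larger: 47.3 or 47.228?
47.3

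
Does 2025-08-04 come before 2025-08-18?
Yes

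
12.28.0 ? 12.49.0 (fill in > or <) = <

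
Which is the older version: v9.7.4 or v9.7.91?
v9.7.4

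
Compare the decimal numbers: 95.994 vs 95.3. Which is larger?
95.994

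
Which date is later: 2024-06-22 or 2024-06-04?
2024-06-22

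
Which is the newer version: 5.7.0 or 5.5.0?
5.7.0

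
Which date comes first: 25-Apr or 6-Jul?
25-Apr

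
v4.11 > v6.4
False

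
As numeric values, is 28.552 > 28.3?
True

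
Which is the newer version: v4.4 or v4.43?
v4.43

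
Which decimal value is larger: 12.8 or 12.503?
12.8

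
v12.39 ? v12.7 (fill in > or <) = >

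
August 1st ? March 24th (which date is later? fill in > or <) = >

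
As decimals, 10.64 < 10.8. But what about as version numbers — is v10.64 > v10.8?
True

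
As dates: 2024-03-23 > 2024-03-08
True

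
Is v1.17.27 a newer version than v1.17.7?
Yes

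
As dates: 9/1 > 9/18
False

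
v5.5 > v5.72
False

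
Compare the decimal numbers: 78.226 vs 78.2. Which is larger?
78.226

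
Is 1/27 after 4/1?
No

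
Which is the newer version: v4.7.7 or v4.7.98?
v4.7.98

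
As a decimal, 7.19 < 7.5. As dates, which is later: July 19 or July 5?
July 19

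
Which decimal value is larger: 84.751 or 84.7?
84.751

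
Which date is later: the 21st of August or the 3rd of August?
the 21st of August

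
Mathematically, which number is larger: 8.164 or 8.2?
8.2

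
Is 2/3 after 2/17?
No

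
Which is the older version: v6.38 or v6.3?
v6.3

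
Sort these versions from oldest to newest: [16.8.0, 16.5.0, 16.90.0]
[16.5.0, 16.8.0, 16.90.0]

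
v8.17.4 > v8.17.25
False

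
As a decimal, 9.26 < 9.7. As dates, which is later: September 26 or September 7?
September 26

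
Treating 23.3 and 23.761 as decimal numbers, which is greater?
23.761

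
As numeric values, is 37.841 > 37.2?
True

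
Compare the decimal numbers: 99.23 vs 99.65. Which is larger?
99.65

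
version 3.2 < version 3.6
True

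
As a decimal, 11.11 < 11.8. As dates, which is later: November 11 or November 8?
November 11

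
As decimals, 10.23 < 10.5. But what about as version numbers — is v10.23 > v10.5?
True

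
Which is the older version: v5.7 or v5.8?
v5.7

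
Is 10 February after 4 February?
Yes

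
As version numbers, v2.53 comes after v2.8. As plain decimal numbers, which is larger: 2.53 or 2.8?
2.8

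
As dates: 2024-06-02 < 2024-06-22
True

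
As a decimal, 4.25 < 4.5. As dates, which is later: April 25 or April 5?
April 25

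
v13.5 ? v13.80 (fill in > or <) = <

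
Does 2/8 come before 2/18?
Yes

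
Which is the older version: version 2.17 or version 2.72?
version 2.17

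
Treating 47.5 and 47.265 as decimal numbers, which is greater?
47.5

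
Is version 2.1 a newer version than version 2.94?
No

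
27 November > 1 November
True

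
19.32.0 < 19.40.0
True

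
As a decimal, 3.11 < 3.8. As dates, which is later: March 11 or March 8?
March 11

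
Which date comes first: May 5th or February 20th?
February 20th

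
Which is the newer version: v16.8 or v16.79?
v16.79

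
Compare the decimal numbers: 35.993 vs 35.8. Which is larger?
35.993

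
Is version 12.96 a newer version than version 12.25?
Yes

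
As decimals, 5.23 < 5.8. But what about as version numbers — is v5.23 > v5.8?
True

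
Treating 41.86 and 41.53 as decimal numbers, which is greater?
41.86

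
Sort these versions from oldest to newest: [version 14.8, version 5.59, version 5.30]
[version 5.30, version 5.59, version 14.8]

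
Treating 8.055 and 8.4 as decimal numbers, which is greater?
8.4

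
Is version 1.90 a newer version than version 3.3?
No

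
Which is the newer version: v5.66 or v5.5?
v5.66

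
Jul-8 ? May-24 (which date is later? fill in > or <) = >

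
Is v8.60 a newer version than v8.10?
Yes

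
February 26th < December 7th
True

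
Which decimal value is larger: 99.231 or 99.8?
99.8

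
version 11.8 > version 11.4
True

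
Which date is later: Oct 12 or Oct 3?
Oct 12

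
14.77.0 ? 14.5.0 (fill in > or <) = >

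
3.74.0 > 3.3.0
True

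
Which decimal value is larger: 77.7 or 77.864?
77.864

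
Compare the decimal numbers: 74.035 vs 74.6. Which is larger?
74.6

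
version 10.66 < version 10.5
False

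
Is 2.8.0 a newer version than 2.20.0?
No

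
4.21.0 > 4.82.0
False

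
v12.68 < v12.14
False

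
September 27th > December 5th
False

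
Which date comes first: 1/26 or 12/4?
1/26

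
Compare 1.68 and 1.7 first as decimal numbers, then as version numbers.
As decimals: 1.68 < 1.7. As versions: v1.68 > v1.7 (minor version 68 > 7).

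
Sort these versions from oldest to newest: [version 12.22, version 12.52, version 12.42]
[version 12.22, version 12.42, version 12.52]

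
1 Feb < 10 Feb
True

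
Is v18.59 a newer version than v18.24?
Yes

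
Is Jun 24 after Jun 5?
Yes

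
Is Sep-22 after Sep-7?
Yes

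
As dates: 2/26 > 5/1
False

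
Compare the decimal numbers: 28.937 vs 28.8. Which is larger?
28.937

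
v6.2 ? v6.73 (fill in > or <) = <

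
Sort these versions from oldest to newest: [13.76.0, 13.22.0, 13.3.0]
[13.3.0, 13.22.0, 13.76.0]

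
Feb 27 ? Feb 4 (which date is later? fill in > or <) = >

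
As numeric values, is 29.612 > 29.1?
True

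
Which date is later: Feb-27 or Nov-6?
Nov-6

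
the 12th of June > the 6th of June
True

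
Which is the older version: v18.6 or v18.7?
v18.6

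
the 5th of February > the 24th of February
False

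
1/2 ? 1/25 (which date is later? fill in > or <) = <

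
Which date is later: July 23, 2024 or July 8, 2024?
July 23, 2024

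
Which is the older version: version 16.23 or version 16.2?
version 16.2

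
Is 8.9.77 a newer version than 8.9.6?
Yes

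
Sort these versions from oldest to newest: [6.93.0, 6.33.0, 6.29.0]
[6.29.0, 6.33.0, 6.93.0]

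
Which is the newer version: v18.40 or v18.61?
v18.61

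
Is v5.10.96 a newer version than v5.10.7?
Yes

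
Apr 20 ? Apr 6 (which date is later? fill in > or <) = >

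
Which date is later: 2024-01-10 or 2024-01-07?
2024-01-10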